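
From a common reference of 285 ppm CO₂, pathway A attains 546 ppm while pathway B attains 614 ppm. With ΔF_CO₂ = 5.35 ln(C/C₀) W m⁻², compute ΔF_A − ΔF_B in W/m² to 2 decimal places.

ΔF_A − ΔF_B = -0.63 W/m²

ΔF_A = 5.35 ln(546/285) = 5.35 × 0.65013 = 3.4782 W/m².
ΔF_B = 5.35 ln(614/285) = 5.35 × 0.76751 = 4.1062 W/m².
Difference: 3.4782 − 4.1062 = -0.6280 W/m².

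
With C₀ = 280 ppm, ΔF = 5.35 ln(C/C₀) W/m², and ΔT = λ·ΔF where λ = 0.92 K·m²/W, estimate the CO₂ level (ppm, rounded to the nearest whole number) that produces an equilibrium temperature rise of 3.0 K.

C ≈ 515 ppm

Required forcing: ΔF = ΔT/λ = 3.0/0.92 = 3.2609 W/m².
Then ln(C/280) = ΔF/5.35 = 3.2609/5.35 = 0.60951.
So C = 280 × e^0.60951 = 280 × 1.83953 = 515.07 ppm.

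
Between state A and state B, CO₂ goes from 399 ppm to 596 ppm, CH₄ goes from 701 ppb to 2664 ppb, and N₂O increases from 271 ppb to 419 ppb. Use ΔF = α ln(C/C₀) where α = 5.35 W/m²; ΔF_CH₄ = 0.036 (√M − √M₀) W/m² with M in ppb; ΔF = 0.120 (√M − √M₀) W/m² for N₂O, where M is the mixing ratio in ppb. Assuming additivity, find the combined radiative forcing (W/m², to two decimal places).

ΔF = 3.53 W/m²

CO₂: 5.35 × ln(596/399) = 5.35 × ln(1.49373) = 5.35 × 0.40128 = 2.1468 W/m².
CH₄: 0.036 × (√2664 − √701) = 0.036 × (51.6140 − 26.4764) = 0.036 × 25.1376 = 0.9050 W/m².
N₂O: 0.120 × (√419 − √271) = 0.120 × (20.4695 − 16.4621) = 0.120 × 4.0074 = 0.4809 W/m².
Total ΔF = 2.1468 + 0.9050 + 0.4809 = 3.5327 W/m².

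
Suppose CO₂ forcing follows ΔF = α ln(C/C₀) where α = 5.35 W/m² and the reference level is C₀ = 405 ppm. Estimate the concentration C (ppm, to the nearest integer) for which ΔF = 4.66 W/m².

C ≈ 968 ppm

Set 5.35 ln(C/405) = 4.66, so ln(C/405) = 4.66/5.35 = 0.87103.
Then C/405 = e^0.87103 = 2.38937, giving C = 405 × 2.38937 = 967.69 ppm.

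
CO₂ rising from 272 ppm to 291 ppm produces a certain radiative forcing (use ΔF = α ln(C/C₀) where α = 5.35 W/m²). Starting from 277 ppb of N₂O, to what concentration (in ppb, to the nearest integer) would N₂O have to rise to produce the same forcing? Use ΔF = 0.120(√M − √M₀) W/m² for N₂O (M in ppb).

CO₂ forcing: 5.35 × ln(291/272) = 5.35 × 0.067521 = 0.36124 W/m².
Set 0.120(√M − √277) = 0.36124: √M = 0.36124/0.120 + √277 = 3.0103 + 16.6433 = 19.6536.
M = (19.6536)² = 386.26 ppb.

M ≈ 386 ppb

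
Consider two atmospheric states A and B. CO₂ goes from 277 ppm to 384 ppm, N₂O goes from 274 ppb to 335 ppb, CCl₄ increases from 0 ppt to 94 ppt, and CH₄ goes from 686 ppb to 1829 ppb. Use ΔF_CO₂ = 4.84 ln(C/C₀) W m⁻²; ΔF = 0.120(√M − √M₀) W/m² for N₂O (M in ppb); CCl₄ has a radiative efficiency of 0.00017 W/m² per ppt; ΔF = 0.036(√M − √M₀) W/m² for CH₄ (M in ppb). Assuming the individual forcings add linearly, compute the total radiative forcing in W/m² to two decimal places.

ΔF = 2.40 W/m²

CO₂: 4.84 × ln(384/277) = 4.84 × ln(1.38628) = 4.84 × 0.32662 = 1.5808 W/m².
N₂O: 0.120 × (√335 − √274) = 0.120 × (18.3030 − 16.5529) = 0.120 × 1.7501 = 0.2100 W/m².
CCl₄: ΔF = 0.00017 × (94 − 0) = 0.00017 × 94 = 0.0160 W/m².
CH₄: 0.036 × (√1829 − √686) = 0.036 × (42.7668 − 26.1916) = 0.036 × 16.5752 = 0.5967 W/m².
Total ΔF = 1.5808 + 0.2100 + 0.0160 + 0.5967 = 2.4035 W/m².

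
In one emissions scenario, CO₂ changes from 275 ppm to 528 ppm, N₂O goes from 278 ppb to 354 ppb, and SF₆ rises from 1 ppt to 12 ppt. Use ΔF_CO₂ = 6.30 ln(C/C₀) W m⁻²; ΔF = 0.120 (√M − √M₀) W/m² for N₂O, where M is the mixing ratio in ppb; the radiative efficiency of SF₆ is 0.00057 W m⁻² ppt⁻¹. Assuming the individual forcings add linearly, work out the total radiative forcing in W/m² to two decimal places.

CO₂: 6.30 × ln(528/275) = 6.30 × ln(1.92000) = 6.30 × 0.65233 = 4.1097 W/m².
N₂O: 0.120 × (√354 − √278) = 0.120 × (18.8149 − 16.6733) = 0.120 × 2.1416 = 0.2570 W/m².
SF₆: ΔF = 0.00057 × (12 − 1) = 0.00057 × 11 = 0.0063 W/m².
Total ΔF = 4.1097 + 0.2570 + 0.0063 = 4.3730 W/m².

ΔF = 4.37 W/m²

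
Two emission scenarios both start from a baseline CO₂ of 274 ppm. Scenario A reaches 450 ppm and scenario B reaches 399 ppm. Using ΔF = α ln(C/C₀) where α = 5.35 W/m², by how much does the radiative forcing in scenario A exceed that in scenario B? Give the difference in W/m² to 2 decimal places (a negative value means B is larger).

ΔF_A − ΔF_B = 0.64 W/m²

ΔF_A = 5.35 ln(450/274) = 5.35 × 0.49612 = 2.6542 W/m².
ΔF_B = 5.35 ln(399/274) = 5.35 × 0.37583 = 2.0107 W/m².
Difference: 2.6542 − 2.0107 = 0.6435 W/m².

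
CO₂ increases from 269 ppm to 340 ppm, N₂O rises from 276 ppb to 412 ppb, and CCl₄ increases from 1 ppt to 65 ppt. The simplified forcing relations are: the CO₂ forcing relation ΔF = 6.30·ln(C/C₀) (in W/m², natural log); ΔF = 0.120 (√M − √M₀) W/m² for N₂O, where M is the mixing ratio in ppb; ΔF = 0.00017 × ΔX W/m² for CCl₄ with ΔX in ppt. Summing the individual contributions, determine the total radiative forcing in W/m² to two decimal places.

ΔF = 1.93 W/m²

CO₂: 6.30 × ln(340/269) = 6.30 × ln(1.26394) = 6.30 × 0.23423 = 1.4756 W/m².
N₂O: 0.120 × (√412 − √276) = 0.120 × (20.2978 − 16.6132) = 0.120 × 3.6846 = 0.4422 W/m².
CCl₄: ΔF = 0.00017 × (65 − 1) = 0.00017 × 64 = 0.0109 W/m².
Total ΔF = 1.4756 + 0.4422 + 0.0109 = 1.9287 W/m².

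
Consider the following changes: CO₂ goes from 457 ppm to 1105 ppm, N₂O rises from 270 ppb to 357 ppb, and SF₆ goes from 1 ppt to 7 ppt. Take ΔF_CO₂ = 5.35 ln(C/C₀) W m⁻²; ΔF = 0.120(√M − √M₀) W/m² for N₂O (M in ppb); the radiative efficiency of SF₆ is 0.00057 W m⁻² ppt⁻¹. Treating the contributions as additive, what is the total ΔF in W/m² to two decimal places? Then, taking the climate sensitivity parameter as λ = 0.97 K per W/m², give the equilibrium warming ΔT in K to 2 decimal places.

CO₂: 5.35 × ln(1105/457) = 5.35 × ln(2.41794) = 5.35 × 0.88292 = 4.7236 W/m².
N₂O: 0.120 × (√357 − √270) = 0.120 × (18.8944 − 16.4317) = 0.120 × 2.4627 = 0.2955 W/m².
SF₆: ΔF = 0.00057 × (7 − 1) = 0.00057 × 6 = 0.0034 W/m².
Total ΔF = 4.7236 + 0.2955 + 0.0034 = 5.0225 W/m².
ΔT = λ ΔF = 0.97 × 5.02 = 4.8694 K.

ΔF = 5.02 W/m²; ΔT = 4.87 K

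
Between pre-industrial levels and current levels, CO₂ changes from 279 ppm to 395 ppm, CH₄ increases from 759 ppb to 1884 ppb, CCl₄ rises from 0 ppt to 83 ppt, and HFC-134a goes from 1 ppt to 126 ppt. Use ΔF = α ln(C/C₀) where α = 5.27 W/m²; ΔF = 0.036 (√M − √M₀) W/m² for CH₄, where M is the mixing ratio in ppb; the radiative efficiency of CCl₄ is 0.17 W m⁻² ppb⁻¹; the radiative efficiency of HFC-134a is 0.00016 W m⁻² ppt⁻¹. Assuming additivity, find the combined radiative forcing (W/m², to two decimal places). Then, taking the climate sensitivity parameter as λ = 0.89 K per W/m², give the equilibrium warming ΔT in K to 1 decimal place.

ΔF = 2.44 W/m²; ΔT = 2.2 K

CO₂: 5.27 × ln(395/279) = 5.27 × ln(1.41577) = 5.27 × 0.34767 = 1.8322 W/m².
CH₄: 0.036 × (√1884 − √759) = 0.036 × (43.4051 − 27.5500) = 0.036 × 15.8551 = 0.5708 W/m².
CCl₄: Δ = 83 − 0 = 83 ppt = 0.083 ppb; ΔF = 0.17 × 0.083 = 0.0141 W/m².
HFC-134a: ΔF = 0.00016 × (126 − 1) = 0.00016 × 125 = 0.0200 W/m².
Total ΔF = 1.8322 + 0.5708 + 0.0141 + 0.0200 = 2.4371 W/m².
ΔT = λ ΔF = 0.89 × 2.44 = 2.1716 K.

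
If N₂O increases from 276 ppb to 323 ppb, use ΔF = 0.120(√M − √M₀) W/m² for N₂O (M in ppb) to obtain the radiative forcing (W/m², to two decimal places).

N₂O: 0.120 × (√323 − √276) = 0.120 × (17.9722 − 16.6132) = 0.120 × 1.3590 = 0.1631 W/m².

ΔF = 0.16 W/m²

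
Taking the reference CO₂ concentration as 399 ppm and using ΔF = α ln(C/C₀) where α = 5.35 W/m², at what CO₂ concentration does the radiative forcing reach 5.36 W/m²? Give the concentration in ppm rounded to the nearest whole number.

Set 5.35 ln(C/399) = 5.36, so ln(C/399) = 5.36/5.35 = 1.00187.
Then C/399 = e^1.00187 = 2.72337, giving C = 399 × 2.72337 = 1086.62 ppm.

C ≈ 1087 ppm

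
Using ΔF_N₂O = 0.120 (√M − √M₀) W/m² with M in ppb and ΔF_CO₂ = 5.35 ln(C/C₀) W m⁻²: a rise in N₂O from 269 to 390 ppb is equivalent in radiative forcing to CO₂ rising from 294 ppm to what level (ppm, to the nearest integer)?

C ≈ 317 ppm

N₂O forcing: 0.120 × (√390 − √269) = 0.120 × (19.7484 − 16.4012) = 0.120 × 3.3472 = 0.40166 W/m².
Set 5.35 ln(C/294) = 0.40166: ln(C/294) = 0.40166/5.35 = 0.07508, so C = 294 × e^0.07508 = 294 × 1.07797 = 316.92 ppm.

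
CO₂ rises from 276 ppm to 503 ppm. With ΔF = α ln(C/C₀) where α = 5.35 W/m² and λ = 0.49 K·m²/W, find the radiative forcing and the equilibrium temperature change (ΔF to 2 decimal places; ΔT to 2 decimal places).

ΔF = 3.21 W/m²; ΔT = 1.57 K

CO₂: 5.35 × ln(503/276) = 5.35 × ln(1.82246) = 5.35 × 0.60019 = 3.2110 W/m².
ΔT = λ ΔF = 0.49 × 3.21 = 1.5729 K.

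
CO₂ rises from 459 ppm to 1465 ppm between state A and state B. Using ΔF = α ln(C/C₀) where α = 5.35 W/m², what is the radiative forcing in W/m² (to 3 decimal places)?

CO₂ absorption bands are partially saturated, so forcing scales with the logarithm of the concentration ratio.
CO₂: 5.35 × ln(1465/459) = 5.35 × ln(3.19172) = 5.35 × 1.16056 = 6.2090 W/m².

ΔF = 6.209 W/m²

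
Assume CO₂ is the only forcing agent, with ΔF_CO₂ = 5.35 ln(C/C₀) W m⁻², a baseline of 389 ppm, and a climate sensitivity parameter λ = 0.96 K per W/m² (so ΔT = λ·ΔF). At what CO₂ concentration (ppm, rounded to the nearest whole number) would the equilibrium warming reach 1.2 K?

Required forcing: ΔF = ΔT/λ = 1.2/0.96 = 1.2500 W/m².
Then ln(C/389) = ΔF/5.35 = 1.2500/5.35 = 0.23364.
So C = 389 × e^0.23364 = 389 × 1.26319 = 491.38 ppm.

C ≈ 491 ppm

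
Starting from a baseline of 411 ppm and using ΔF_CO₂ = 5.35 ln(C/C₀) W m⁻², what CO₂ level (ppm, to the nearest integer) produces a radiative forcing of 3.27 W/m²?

C ≈ 757 ppm

Set 5.35 ln(C/411) = 3.27, so ln(C/411) = 3.27/5.35 = 0.61121.
Then C/411 = e^0.61121 = 1.84266, giving C = 411 × 1.84266 = 757.33 ppm.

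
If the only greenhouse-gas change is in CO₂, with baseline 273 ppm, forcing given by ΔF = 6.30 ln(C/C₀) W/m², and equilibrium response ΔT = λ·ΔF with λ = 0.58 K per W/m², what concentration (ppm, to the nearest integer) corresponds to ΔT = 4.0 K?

C ≈ 816 ppm

Required forcing: ΔF = ΔT/λ = 4.0/0.58 = 6.8966 W/m².
Then ln(C/273) = ΔF/6.30 = 6.8966/6.30 = 1.09470.
So C = 273 × e^1.09470 = 273 × 2.98829 = 815.80 ppm.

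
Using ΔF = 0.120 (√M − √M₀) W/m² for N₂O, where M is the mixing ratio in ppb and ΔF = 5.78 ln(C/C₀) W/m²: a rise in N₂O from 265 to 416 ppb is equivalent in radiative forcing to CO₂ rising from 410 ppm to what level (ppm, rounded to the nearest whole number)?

C ≈ 447 ppm

N₂O forcing: 0.120 × (√416 − √265) = 0.120 × (20.3961 − 16.2788) = 0.120 × 4.1173 = 0.49408 W/m².
Set 5.78 ln(C/410) = 0.49408: ln(C/410) = 0.49408/5.78 = 0.08548, so C = 410 × e^0.08548 = 410 × 1.08924 = 446.59 ppm.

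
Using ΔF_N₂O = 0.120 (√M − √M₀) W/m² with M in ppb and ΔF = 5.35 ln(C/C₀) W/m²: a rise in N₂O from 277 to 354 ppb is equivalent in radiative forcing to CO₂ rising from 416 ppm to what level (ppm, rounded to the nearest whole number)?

C ≈ 437 ppm

N₂O forcing: 0.120 × (√354 − √277) = 0.120 × (18.8149 − 16.6433) = 0.120 × 2.1716 = 0.26059 W/m².
Set 5.35 ln(C/416) = 0.26059: ln(C/416) = 0.26059/5.35 = 0.04871, so C = 416 × e^0.04871 = 416 × 1.04992 = 436.77 ppm.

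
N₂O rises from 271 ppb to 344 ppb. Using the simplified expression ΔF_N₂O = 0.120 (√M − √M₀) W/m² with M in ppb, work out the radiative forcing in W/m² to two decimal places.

ΔF = 0.25 W/m²

N₂O: 0.120 × (√344 − √271) = 0.120 × (18.5472 − 16.4621) = 0.120 × 2.0851 = 0.2502 W/m².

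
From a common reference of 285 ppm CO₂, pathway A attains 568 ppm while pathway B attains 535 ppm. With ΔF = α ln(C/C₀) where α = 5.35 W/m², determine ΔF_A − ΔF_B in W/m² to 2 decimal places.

ΔF_A − ΔF_B = 0.32 W/m²

ΔF_A = 5.35 ln(568/285) = 5.35 × 0.68963 = 3.6895 W/m².
ΔF_B = 5.35 ln(535/285) = 5.35 × 0.62978 = 3.3693 W/m².
Difference: 3.6895 − 3.3693 = 0.3202 W/m².
(Equivalently, ΔF_A − ΔF_B = 5.35 ln(568/535) = 5.35 × 0.05985 = 0.3202 W/m².)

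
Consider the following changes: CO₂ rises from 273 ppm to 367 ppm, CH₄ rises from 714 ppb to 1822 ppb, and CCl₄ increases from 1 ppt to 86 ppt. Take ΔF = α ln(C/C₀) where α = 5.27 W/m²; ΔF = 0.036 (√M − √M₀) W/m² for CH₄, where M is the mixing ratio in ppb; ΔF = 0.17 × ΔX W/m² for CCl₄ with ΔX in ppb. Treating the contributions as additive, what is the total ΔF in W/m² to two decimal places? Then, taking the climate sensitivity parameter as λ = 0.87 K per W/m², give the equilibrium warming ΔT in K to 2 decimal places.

CO₂: 5.27 × ln(367/273) = 5.27 × ln(1.34432) = 5.27 × 0.29589 = 1.5593 W/m².
CH₄: 0.036 × (√1822 − √714) = 0.036 × (42.6849 − 26.7208) = 0.036 × 15.9641 = 0.5747 W/m².
CCl₄: Δ = 86 − 1 = 85 ppt = 0.085 ppb; ΔF = 0.17 × 0.085 = 0.0145 W/m².
Total ΔF = 1.5593 + 0.5747 + 0.0145 = 2.1485 W/m².
ΔT = λ ΔF = 0.87 × 2.15 = 1.8705 K.

ΔF = 2.15 W/m²; ΔT = 1.87 K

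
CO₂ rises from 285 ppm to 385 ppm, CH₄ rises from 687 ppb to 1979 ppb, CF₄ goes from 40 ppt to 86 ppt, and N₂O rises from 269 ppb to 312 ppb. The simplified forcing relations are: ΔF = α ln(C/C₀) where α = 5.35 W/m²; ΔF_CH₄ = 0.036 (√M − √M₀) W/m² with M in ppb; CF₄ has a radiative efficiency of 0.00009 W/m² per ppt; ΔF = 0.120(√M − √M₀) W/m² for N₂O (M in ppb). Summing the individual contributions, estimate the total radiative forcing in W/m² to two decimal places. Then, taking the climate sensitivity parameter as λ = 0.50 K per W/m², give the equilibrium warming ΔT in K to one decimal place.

CO₂: 5.35 × ln(385/285) = 5.35 × ln(1.35088) = 5.35 × 0.30076 = 1.6091 W/m².
CH₄: 0.036 × (√1979 − √687) = 0.036 × (44.4860 − 26.2107) = 0.036 × 18.2753 = 0.6579 W/m².
CF₄: ΔF = 0.00009 × (86 − 40) = 0.00009 × 46 = 0.0041 W/m².
N₂O: 0.120 × (√312 − √269) = 0.120 × (17.6635 − 16.4012) = 0.120 × 1.2623 = 0.1515 W/m².
Total ΔF = 1.6091 + 0.6579 + 0.0041 + 0.1515 = 2.4226 W/m².
ΔT = λ ΔF = 0.50 × 2.42 = 1.2100 K.

ΔF = 2.42 W/m²; ΔT = 1.2 K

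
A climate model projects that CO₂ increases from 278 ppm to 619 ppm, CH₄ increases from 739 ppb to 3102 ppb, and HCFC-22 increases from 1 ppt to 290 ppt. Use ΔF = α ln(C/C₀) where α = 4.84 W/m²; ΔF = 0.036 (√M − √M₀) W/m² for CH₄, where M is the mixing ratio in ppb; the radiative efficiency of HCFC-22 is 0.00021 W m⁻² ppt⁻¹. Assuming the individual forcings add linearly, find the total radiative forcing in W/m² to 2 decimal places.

CO₂: 4.84 × ln(619/278) = 4.84 × ln(2.22662) = 4.84 × 0.80048 = 3.8743 W/m².
CH₄: 0.036 × (√3102 − √739) = 0.036 × (55.6956 − 27.1846) = 0.036 × 28.5110 = 1.0264 W/m².
HCFC-22: ΔF = 0.00021 × (290 − 1) = 0.00021 × 289 = 0.0607 W/m².
Total ΔF = 3.8743 + 1.0264 + 0.0607 = 4.9614 W/m².

ΔF = 4.96 W/m²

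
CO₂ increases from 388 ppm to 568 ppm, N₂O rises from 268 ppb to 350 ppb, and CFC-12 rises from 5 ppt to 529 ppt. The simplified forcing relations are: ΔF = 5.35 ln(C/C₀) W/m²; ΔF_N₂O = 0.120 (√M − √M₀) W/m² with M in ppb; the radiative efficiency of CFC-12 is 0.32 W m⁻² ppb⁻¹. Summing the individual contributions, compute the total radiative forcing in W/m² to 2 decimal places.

ΔF = 2.49 W/m²

CO₂: 5.35 × ln(568/388) = 5.35 × ln(1.46392) = 5.35 × 0.38112 = 2.0390 W/m².
N₂O: 0.120 × (√350 − √268) = 0.120 × (18.7083 − 16.3707) = 0.120 × 2.3376 = 0.2805 W/m².
CFC-12: Δ = 529 − 5 = 524 ppt = 0.524 ppb; ΔF = 0.32 × 0.524 = 0.1677 W/m².
Total ΔF = 2.0390 + 0.2805 + 0.1677 = 2.4872 W/m².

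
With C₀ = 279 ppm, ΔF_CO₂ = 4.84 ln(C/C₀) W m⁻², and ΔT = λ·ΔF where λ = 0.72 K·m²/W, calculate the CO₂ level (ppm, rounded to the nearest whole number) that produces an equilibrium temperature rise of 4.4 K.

Required forcing: ΔF = ΔT/λ = 4.4/0.72 = 6.1111 W/m².
Then ln(C/279) = ΔF/4.84 = 6.1111/4.84 = 1.26262.
So C = 279 × e^1.26262 = 279 × 3.53467 = 986.17 ppm.

C ≈ 986 ppm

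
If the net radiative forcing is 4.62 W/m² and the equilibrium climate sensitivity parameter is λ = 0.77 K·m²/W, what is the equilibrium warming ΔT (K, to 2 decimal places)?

ΔT = 3.56 K

ΔT = λ ΔF = 0.77 × 4.62 = 3.5574 K.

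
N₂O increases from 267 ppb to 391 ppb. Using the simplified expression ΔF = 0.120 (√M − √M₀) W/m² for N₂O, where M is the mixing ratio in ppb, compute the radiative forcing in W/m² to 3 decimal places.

ΔF = 0.412 W/m²

N₂O: 0.120 × (√391 − √267) = 0.120 × (19.7737 − 16.3401) = 0.120 × 3.4336 = 0.4120 W/m².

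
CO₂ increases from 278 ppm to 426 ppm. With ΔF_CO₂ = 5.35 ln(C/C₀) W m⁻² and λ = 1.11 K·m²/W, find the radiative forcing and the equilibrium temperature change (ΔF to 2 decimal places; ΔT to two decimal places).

CO₂: 5.35 × ln(426/278) = 5.35 × ln(1.53237) = 5.35 × 0.42682 = 2.2835 W/m².
ΔT = λ ΔF = 1.11 × 2.28 = 2.5308 K.

ΔF = 2.28 W/m²; ΔT = 2.53 K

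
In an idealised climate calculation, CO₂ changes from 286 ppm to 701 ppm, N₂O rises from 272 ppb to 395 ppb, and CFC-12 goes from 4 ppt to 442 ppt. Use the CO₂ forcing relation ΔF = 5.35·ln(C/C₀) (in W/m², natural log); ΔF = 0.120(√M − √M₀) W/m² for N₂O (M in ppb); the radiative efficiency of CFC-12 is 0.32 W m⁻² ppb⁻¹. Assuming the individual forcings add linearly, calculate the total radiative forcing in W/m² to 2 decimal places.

CO₂: 5.35 × ln(701/286) = 5.35 × ln(2.45105) = 5.35 × 0.89652 = 4.7964 W/m².
N₂O: 0.120 × (√395 − √272) = 0.120 × (19.8746 − 16.4924) = 0.120 × 3.3822 = 0.4059 W/m².
CFC-12: Δ = 442 − 4 = 438 ppt = 0.438 ppb; ΔF = 0.32 × 0.438 = 0.1402 W/m².
Total ΔF = 4.7964 + 0.4059 + 0.1402 = 5.3425 W/m².

ΔF = 5.34 W/m²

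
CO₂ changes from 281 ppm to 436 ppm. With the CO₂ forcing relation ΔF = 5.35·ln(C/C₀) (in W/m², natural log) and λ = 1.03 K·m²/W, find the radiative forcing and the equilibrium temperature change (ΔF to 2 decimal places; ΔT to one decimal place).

CO₂: 5.35 × ln(436/281) = 5.35 × ln(1.55160) = 5.35 × 0.43929 = 2.3502 W/m².
ΔT = λ ΔF = 1.03 × 2.35 = 2.4205 K.

ΔF = 2.35 W/m²; ΔT = 2.4 K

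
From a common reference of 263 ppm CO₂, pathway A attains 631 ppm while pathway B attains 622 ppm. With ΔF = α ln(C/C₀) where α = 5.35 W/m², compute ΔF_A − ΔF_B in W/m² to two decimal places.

ΔF_A = 5.35 ln(631/263) = 5.35 × 0.87515 = 4.6821 W/m².
ΔF_B = 5.35 ln(622/263) = 5.35 × 0.86079 = 4.6052 W/m².
Difference: 4.6821 − 4.6052 = 0.0769 W/m².
(Equivalently, ΔF_A − ΔF_B = 5.35 ln(631/622) = 5.35 × 0.01437 = 0.0769 W/m².)

ΔF_A − ΔF_B = 0.08 W/m²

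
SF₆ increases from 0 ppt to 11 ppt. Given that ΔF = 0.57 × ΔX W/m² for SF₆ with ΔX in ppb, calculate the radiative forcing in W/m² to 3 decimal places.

SF₆: Δ = 11 − 0 = 11 ppt = 0.011 ppb; ΔF = 0.57 × 0.011 = 0.0063 W/m².

ΔF = 0.006 W/m²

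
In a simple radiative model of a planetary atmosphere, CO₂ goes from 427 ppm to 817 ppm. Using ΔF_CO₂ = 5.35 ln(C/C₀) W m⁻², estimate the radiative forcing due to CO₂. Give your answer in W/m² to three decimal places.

ΔF = 3.471 W/m²

CO₂: 5.35 × ln(817/427) = 5.35 × ln(1.91335) = 5.35 × 0.64886 = 3.4714 W/m².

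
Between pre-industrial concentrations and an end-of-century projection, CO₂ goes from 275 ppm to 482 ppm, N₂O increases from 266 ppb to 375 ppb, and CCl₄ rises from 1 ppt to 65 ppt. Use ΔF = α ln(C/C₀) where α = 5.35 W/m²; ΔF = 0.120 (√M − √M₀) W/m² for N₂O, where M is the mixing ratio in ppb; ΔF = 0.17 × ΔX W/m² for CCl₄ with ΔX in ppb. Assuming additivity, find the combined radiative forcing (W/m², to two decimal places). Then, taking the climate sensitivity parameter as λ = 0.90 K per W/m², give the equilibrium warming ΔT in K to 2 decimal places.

CO₂: 5.35 × ln(482/275) = 5.35 × ln(1.75273) = 5.35 × 0.56117 = 3.0023 W/m².
N₂O: 0.120 × (√375 − √266) = 0.120 × (19.3649 − 16.3095) = 0.120 × 3.0554 = 0.3666 W/m².
CCl₄: Δ = 65 − 1 = 64 ppt = 0.064 ppb; ΔF = 0.17 × 0.064 = 0.0109 W/m².
Total ΔF = 3.0023 + 0.3666 + 0.0109 = 3.3798 W/m².
ΔT = λ ΔF = 0.90 × 3.38 = 3.0420 K.

ΔF = 3.38 W/m²; ΔT = 3.04 K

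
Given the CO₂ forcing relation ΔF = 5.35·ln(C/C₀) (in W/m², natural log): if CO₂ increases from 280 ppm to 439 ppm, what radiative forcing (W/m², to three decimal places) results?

CO₂ absorption bands are partially saturated, so forcing scales with the logarithm of the concentration ratio.
CO₂: 5.35 × ln(439/280) = 5.35 × ln(1.56786) = 5.35 × 0.44971 = 2.4059 W/m².

ΔF = 2.406 W/m²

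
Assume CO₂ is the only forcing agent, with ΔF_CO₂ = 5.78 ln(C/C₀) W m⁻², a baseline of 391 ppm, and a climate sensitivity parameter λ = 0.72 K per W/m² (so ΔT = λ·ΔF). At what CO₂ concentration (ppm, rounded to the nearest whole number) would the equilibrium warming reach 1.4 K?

C ≈ 547 ppm

Required forcing: ΔF = ΔT/λ = 1.4/0.72 = 1.9444 W/m².
Then ln(C/391) = ΔF/5.78 = 1.9444/5.78 = 0.33640.
So C = 391 × e^0.33640 = 391 × 1.39990 = 547.36 ppm.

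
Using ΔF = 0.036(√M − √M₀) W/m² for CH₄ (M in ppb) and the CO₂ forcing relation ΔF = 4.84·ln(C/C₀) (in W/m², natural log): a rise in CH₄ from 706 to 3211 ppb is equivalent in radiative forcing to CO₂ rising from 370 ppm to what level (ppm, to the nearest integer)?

C ≈ 463 ppm

CH₄ forcing: 0.036 × (√3211 − √706) = 0.036 × (56.6657 − 26.5707) = 0.036 × 30.0950 = 1.08342 W/m².
Set 4.84 ln(C/370) = 1.08342: ln(C/370) = 1.08342/4.84 = 0.22385, so C = 370 × e^0.22385 = 370 × 1.25088 = 462.83 ppm.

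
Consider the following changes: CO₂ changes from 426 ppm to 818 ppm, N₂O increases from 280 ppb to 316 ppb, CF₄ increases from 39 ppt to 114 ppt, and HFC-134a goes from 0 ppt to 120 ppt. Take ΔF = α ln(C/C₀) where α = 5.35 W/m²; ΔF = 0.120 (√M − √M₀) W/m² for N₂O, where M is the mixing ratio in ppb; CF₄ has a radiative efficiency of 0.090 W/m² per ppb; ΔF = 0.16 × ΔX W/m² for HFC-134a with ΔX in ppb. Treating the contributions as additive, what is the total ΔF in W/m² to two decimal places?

CO₂: 5.35 × ln(818/426) = 5.35 × ln(1.92019) = 5.35 × 0.65242 = 3.4904 W/m².
N₂O: 0.120 × (√316 − √280) = 0.120 × (17.7764 − 16.7332) = 0.120 × 1.0432 = 0.1252 W/m².
CF₄: Δ = 114 − 39 = 75 ppt = 0.075 ppb; ΔF = 0.090 × 0.075 = 0.0068 W/m².
HFC-134a: Δ = 120 − 0 = 120 ppt = 0.120 ppb; ΔF = 0.16 × 0.120 = 0.0192 W/m².
Total ΔF = 3.4904 + 0.1252 + 0.0068 + 0.0192 = 3.6416 W/m².

ΔF = 3.64 W/m²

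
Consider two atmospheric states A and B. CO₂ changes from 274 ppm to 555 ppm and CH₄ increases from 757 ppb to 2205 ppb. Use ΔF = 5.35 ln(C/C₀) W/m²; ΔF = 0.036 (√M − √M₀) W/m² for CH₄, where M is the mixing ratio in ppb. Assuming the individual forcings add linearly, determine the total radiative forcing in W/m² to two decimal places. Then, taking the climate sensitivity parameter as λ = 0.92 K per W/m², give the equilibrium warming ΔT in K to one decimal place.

ΔF = 4.48 W/m²; ΔT = 4.1 K

CO₂: 5.35 × ln(555/274) = 5.35 × ln(2.02555) = 5.35 × 0.70584 = 3.7762 W/m².
CH₄: 0.036 × (√2205 − √757) = 0.036 × (46.9574 − 27.5136) = 0.036 × 19.4438 = 0.7000 W/m².
Total ΔF = 3.7762 + 0.7000 = 4.4762 W/m².
ΔT = λ ΔF = 0.92 × 4.48 = 4.1216 K.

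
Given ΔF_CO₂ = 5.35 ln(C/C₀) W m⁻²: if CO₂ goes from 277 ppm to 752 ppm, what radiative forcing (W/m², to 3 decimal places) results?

ΔF = 5.343 W/m²

CO₂: 5.35 × ln(752/277) = 5.35 × ln(2.71480) = 5.35 × 0.99872 = 5.3432 W/m².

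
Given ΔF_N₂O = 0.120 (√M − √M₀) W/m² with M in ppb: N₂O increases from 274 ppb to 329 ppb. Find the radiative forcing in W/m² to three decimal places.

ΔF = 0.190 W/m²

N₂O: 0.120 × (√329 − √274) = 0.120 × (18.1384 − 16.5529) = 0.120 × 1.5855 = 0.1903 W/m².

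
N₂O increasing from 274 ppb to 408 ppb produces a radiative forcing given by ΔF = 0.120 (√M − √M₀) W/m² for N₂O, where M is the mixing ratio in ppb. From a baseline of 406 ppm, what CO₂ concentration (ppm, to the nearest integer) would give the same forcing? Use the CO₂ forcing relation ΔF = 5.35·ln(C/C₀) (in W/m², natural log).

C ≈ 441 ppm

N₂O forcing: 0.120 × (√408 − √274) = 0.120 × (20.1990 − 16.5529) = 0.120 × 3.6461 = 0.43753 W/m².
Set 5.35 ln(C/406) = 0.43753: ln(C/406) = 0.43753/5.35 = 0.08178, so C = 406 × e^0.08178 = 406 × 1.08522 = 440.60 ppm.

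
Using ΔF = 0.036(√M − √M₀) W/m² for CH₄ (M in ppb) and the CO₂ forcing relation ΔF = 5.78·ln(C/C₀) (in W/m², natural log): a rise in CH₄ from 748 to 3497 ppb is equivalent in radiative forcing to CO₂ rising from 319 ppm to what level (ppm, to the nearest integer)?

CH₄ forcing: 0.036 × (√3497 − √748) = 0.036 × (59.1354 − 27.3496) = 0.036 × 31.7858 = 1.14429 W/m².
Set 5.78 ln(C/319) = 1.14429: ln(C/319) = 1.14429/5.78 = 0.19797, so C = 319 × e^0.19797 = 319 × 1.21893 = 388.84 ppm.

C ≈ 389 ppm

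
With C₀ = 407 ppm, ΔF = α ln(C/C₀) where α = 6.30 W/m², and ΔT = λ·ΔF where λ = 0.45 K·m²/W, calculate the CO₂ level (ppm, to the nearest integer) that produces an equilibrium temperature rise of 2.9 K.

C ≈ 1132 ppm

Required forcing: ΔF = ΔT/λ = 2.9/0.45 = 6.4444 W/m².
Then ln(C/407) = ΔF/6.30 = 6.4444/6.30 = 1.02292.
So C = 407 × e^1.02292 = 407 × 2.78130 = 1131.99 ppm.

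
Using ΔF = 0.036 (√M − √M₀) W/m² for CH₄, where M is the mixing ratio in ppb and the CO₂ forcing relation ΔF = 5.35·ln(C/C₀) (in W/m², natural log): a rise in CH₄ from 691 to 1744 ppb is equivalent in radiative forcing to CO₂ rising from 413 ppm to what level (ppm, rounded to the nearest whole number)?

C ≈ 458 ppm

CH₄ forcing: 0.036 × (√1744 − √691) = 0.036 × (41.7612 − 26.2869) = 0.036 × 15.4743 = 0.55707 W/m².
Set 5.35 ln(C/413) = 0.55707: ln(C/413) = 0.55707/5.35 = 0.10413, so C = 413 × e^0.10413 = 413 × 1.10974 = 458.32 ppm.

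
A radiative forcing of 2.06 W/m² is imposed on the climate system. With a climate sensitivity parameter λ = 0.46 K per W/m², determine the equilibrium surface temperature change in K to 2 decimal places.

ΔT = 0.95 K

ΔT = λ ΔF = 0.46 × 2.06 = 0.9476 K.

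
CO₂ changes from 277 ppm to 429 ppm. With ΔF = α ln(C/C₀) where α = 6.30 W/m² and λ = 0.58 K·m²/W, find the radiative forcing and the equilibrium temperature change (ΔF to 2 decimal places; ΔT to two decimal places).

ΔF = 2.76 W/m²; ΔT = 1.60 K

CO₂: 6.30 × ln(429/277) = 6.30 × ln(1.54874) = 6.30 × 0.43744 = 2.7559 W/m².
ΔT = λ ΔF = 0.58 × 2.76 = 1.6008 K.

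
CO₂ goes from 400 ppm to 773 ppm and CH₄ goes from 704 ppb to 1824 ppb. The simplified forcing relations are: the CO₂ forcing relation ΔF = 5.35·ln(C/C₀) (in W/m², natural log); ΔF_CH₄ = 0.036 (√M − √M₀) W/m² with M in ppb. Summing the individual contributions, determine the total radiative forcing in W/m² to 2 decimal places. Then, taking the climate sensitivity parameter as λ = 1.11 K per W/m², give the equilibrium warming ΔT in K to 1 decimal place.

ΔF = 4.11 W/m²; ΔT = 4.6 K

CO₂: 5.35 × ln(773/400) = 5.35 × ln(1.93250) = 5.35 × 0.65881 = 3.5246 W/m².
CH₄: 0.036 × (√1824 − √704) = 0.036 × (42.7083 − 26.5330) = 0.036 × 16.1753 = 0.5823 W/m².
Total ΔF = 3.5246 + 0.5823 = 4.1069 W/m².
ΔT = λ ΔF = 1.11 × 4.11 = 4.5621 K.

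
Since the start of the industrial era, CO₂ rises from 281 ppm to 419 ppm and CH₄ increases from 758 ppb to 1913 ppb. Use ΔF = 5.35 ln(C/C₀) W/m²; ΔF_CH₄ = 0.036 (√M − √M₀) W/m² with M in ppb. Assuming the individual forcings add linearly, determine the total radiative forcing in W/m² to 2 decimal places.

ΔF = 2.72 W/m²

CO₂: 5.35 × ln(419/281) = 5.35 × ln(1.49110) = 5.35 × 0.39951 = 2.1374 W/m².
CH₄: 0.036 × (√1913 − √758) = 0.036 × (43.7379 − 27.5318) = 0.036 × 16.2061 = 0.5834 W/m².
Total ΔF = 2.1374 + 0.5834 = 2.7208 W/m².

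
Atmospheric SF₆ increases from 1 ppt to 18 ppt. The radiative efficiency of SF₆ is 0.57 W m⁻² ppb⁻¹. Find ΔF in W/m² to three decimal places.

SF₆: Δ = 18 − 1 = 17 ppt = 0.017 ppb; ΔF = 0.57 × 0.017 = 0.0097 W/m².

ΔF = 0.010 W/m²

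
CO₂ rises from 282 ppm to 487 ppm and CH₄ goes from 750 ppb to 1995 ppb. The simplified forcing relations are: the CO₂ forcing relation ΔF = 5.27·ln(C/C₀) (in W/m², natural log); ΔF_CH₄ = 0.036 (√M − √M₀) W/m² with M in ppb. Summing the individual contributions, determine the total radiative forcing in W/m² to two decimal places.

CO₂: 5.27 × ln(487/282) = 5.27 × ln(1.72695) = 5.27 × 0.54636 = 2.8793 W/m².
CH₄: 0.036 × (√1995 − √750) = 0.036 × (44.6654 − 27.3861) = 0.036 × 17.2793 = 0.6221 W/m².
Total ΔF = 2.8793 + 0.6221 = 3.5014 W/m².

ΔF = 3.50 W/m²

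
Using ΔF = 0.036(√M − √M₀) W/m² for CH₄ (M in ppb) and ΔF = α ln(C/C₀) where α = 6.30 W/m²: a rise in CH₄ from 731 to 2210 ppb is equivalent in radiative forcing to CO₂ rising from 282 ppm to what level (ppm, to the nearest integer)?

C ≈ 316 ppm

CH₄ forcing: 0.036 × (√2210 − √731) = 0.036 × (47.0106 − 27.0370) = 0.036 × 19.9736 = 0.71905 W/m².
Set 6.30 ln(C/282) = 0.71905: ln(C/282) = 0.71905/6.30 = 0.11413, so C = 282 × e^0.11413 = 282 × 1.12090 = 316.09 ppm.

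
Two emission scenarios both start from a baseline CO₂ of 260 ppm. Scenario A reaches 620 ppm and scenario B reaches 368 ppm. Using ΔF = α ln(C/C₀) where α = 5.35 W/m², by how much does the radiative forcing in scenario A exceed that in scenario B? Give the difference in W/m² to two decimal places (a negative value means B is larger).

ΔF_A − ΔF_B = 2.79 W/m²

ΔF_A = 5.35 ln(620/260) = 5.35 × 0.86904 = 4.6494 W/m².
ΔF_B = 5.35 ln(368/260) = 5.35 × 0.34740 = 1.8586 W/m².
Difference: 4.6494 − 1.8586 = 2.7908 W/m².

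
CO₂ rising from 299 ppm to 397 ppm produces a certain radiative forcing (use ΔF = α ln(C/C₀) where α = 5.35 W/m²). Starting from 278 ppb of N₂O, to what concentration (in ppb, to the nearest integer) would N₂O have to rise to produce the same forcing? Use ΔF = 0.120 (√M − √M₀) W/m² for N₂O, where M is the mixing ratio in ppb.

M ≈ 859 ppb

CO₂ forcing: 5.35 × ln(397/299) = 5.35 × 0.283493 = 1.51669 W/m².
Set 0.120(√M − √278) = 1.51669: √M = 1.51669/0.120 + √278 = 12.6391 + 16.6733 = 29.3124.
M = (29.3124)² = 859.22 ppb.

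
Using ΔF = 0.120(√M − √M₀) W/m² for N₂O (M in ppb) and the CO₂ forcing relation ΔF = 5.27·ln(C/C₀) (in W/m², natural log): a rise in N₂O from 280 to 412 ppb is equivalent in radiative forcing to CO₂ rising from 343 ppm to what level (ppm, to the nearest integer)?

N₂O forcing: 0.120 × (√412 − √280) = 0.120 × (20.2978 − 16.7332) = 0.120 × 3.5646 = 0.42775 W/m².
Set 5.27 ln(C/343) = 0.42775: ln(C/343) = 0.42775/5.27 = 0.08117, so C = 343 × e^0.08117 = 343 × 1.08456 = 372.00 ppm.

C ≈ 372 ppm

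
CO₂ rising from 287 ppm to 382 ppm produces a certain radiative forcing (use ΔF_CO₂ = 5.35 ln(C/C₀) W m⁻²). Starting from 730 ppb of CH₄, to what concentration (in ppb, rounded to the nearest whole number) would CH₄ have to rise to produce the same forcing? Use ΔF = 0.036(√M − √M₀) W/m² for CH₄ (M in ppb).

M ≈ 4832 ppb

CO₂ forcing: 5.35 × ln(382/287) = 5.35 × 0.285938 = 1.52977 W/m².
Set 0.036(√M − √730) = 1.52977: √M = 1.52977/0.036 + √730 = 42.4936 + 27.0185 = 69.5121.
M = (69.5121)² = 4831.93 ppb.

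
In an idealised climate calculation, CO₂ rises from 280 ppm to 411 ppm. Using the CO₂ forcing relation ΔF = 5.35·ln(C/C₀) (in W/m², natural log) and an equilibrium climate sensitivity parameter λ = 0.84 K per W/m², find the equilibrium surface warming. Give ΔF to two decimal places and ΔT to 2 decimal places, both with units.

CO₂: 5.35 × ln(411/280) = 5.35 × ln(1.46786) = 5.35 × 0.38381 = 2.0534 W/m².
ΔT = λ ΔF = 0.84 × 2.05 = 1.7220 K.

ΔF = 2.05 W/m²; ΔT = 1.72 K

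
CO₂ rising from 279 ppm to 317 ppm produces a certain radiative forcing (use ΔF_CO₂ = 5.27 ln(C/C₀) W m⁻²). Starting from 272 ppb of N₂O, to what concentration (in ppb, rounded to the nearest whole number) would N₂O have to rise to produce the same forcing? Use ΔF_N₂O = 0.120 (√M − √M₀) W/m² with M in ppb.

CO₂ forcing: 5.27 × ln(317/279) = 5.27 × 0.127690 = 0.67293 W/m².
Set 0.120(√M − √272) = 0.67293: √M = 0.67293/0.120 + √272 = 5.6078 + 16.4924 = 22.1002.
M = (22.1002)² = 488.42 ppb.

M ≈ 488 ppb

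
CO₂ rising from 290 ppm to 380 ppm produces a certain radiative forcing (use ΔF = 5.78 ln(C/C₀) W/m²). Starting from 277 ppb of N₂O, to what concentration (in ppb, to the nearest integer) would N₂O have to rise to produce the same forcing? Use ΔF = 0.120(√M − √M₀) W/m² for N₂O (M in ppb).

CO₂ forcing: 5.78 × ln(380/290) = 5.78 × 0.270290 = 1.56228 W/m².
Set 0.120(√M − √277) = 1.56228: √M = 1.56228/0.120 + √277 = 13.0190 + 16.6433 = 29.6623.
M = (29.6623)² = 879.85 ppb.

M ≈ 880 ppb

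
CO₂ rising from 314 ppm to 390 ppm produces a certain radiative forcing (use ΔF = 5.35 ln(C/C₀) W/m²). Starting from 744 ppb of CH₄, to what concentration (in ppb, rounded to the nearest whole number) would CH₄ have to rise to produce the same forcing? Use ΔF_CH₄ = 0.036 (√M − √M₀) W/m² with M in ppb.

CO₂ forcing: 5.35 × ln(390/314) = 5.35 × 0.216754 = 1.15963 W/m².
Set 0.036(√M − √744) = 1.15963: √M = 1.15963/0.036 + √744 = 32.2119 + 27.2764 = 59.4883.
M = (59.4883)² = 3538.86 ppb.

M ≈ 3539 ppb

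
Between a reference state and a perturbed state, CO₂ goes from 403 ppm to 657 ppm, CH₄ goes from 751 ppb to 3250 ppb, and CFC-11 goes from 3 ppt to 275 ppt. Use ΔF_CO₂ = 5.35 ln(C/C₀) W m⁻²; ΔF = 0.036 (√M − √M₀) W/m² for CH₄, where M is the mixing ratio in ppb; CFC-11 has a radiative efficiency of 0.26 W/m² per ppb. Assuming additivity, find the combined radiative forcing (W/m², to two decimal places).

ΔF = 3.75 W/m²

CO₂: 5.35 × ln(657/403) = 5.35 × ln(1.63027) = 5.35 × 0.48875 = 2.6148 W/m².
CH₄: 0.036 × (√3250 − √751) = 0.036 × (57.0088 − 27.4044) = 0.036 × 29.6044 = 1.0658 W/m².
CFC-11: Δ = 275 − 3 = 272 ppt = 0.272 ppb; ΔF = 0.26 × 0.272 = 0.0707 W/m².
Total ΔF = 2.6148 + 1.0658 + 0.0707 = 3.7513 W/m².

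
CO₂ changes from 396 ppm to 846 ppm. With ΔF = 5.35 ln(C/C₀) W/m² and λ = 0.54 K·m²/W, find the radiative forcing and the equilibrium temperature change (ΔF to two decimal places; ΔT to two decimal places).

CO₂: 5.35 × ln(846/396) = 5.35 × ln(2.13636) = 5.35 × 0.75910 = 4.0612 W/m².
ΔT = λ ΔF = 0.54 × 4.06 = 2.1924 K.

ΔF = 4.06 W/m²; ΔT = 2.19 K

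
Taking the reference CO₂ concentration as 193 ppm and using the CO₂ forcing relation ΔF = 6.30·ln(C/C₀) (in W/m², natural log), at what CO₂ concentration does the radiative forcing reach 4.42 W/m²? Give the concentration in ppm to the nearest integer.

C ≈ 389 ppm

Set 6.30 ln(C/193) = 4.42, so ln(C/193) = 4.42/6.30 = 0.70159.
Then C/193 = e^0.70159 = 2.01696, giving C = 193 × 2.01696 = 389.27 ppm.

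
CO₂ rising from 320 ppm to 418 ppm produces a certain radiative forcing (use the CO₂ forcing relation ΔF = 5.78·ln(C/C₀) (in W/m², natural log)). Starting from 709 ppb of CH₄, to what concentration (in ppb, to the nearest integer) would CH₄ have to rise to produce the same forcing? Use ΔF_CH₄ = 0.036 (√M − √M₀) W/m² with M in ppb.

M ≈ 4833 ppb

CO₂ forcing: 5.78 × ln(418/320) = 5.78 × 0.267160 = 1.54418 W/m².
Set 0.036(√M − √709) = 1.54418: √M = 1.54418/0.036 + √709 = 42.8939 + 26.6271 = 69.5210.
M = (69.5210)² = 4833.17 ppb.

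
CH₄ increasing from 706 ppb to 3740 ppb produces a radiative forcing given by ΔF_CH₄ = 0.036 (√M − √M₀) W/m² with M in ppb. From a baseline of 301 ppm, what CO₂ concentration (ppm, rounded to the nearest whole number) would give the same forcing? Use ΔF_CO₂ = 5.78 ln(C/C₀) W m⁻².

C ≈ 373 ppm

CH₄ forcing: 0.036 × (√3740 − √706) = 0.036 × (61.1555 − 26.5707) = 0.036 × 34.5848 = 1.24505 W/m².
Set 5.78 ln(C/301) = 1.24505: ln(C/301) = 1.24505/5.78 = 0.21541, so C = 301 × e^0.21541 = 301 × 1.24037 = 373.35 ppm.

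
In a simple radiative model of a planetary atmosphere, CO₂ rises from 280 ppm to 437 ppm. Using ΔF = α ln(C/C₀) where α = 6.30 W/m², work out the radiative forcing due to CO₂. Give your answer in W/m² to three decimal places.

CO₂ absorption bands are partially saturated, so forcing scales with the logarithm of the concentration ratio.
CO₂: 6.30 × ln(437/280) = 6.30 × ln(1.56071) = 6.30 × 0.44514 = 2.8044 W/m².

ΔF = 2.804 W/m²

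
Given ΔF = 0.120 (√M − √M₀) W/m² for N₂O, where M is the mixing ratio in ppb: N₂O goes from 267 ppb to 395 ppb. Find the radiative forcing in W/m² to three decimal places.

N₂O: 0.120 × (√395 − √267) = 0.120 × (19.8746 − 16.3401) = 0.120 × 3.5345 = 0.4241 W/m².

ΔF = 0.424 W/m²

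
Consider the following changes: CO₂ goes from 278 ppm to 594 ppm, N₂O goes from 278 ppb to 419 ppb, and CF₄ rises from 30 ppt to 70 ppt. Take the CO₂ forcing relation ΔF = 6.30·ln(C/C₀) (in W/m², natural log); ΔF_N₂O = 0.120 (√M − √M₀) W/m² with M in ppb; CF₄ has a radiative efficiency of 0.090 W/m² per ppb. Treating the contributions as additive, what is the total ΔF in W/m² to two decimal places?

CO₂: 6.30 × ln(594/278) = 6.30 × ln(2.13669) = 6.30 × 0.75926 = 4.7833 W/m².
N₂O: 0.120 × (√419 − √278) = 0.120 × (20.4695 − 16.6733) = 0.120 × 3.7962 = 0.4555 W/m².
CF₄: Δ = 70 − 30 = 40 ppt = 0.040 ppb; ΔF = 0.090 × 0.040 = 0.0036 W/m².
Total ΔF = 4.7833 + 0.4555 + 0.0036 = 5.2424 W/m².

ΔF = 5.24 W/m²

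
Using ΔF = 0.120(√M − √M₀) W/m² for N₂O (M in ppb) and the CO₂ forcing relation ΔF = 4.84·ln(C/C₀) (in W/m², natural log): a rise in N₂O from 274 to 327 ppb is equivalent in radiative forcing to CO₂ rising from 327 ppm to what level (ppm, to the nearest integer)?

N₂O forcing: 0.120 × (√327 − √274) = 0.120 × (18.0831 − 16.5529) = 0.120 × 1.5302 = 0.18362 W/m².
Set 4.84 ln(C/327) = 0.18362: ln(C/327) = 0.18362/4.84 = 0.03794, so C = 327 × e^0.03794 = 327 × 1.03867 = 339.65 ppm.

C ≈ 340 ppm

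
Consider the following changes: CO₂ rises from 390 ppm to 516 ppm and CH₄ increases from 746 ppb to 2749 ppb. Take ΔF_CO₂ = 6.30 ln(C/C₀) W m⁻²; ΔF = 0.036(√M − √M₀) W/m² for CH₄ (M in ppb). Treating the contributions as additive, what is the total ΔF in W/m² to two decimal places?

CO₂: 6.30 × ln(516/390) = 6.30 × ln(1.32308) = 6.30 × 0.27996 = 1.7637 W/m².
CH₄: 0.036 × (√2749 − √746) = 0.036 × (52.4309 − 27.3130) = 0.036 × 25.1179 = 0.9042 W/m².
Total ΔF = 1.7637 + 0.9042 = 2.6679 W/m².

ΔF = 2.67 W/m²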